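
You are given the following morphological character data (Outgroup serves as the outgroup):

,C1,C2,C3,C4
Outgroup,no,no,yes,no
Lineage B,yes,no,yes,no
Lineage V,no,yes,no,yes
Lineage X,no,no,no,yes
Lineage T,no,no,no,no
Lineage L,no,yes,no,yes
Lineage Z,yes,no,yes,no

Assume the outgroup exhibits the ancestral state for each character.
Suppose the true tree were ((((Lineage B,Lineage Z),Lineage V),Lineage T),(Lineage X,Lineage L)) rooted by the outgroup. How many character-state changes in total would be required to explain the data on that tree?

7

Map each character onto ((((Lineage B,Lineage Z),Lineage V),Lineage T),(Lineage X,Lineage L)) (rooted by Outgroup) and count the minimum state changes it requires (Fitch parsimony):
C1: 1; C2: 2; C3: 2; C4: 2.
Total tree length = 7.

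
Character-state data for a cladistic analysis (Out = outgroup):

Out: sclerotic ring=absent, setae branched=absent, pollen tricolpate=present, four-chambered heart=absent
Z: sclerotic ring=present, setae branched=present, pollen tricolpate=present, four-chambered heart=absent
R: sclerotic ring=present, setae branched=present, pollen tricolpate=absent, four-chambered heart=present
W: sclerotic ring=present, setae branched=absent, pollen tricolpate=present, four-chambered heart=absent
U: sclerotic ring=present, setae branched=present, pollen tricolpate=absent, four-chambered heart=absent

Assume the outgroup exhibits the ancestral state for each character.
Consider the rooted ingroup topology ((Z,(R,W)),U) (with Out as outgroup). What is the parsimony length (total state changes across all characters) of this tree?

6

Map each character onto ((Z,(R,W)),U) (rooted by Out) and count the minimum state changes it requires (Fitch parsimony):
sclerotic ring: 1; setae branched: 2; pollen tricolpate: 2; four-chambered heart: 1.
Total tree length = 6.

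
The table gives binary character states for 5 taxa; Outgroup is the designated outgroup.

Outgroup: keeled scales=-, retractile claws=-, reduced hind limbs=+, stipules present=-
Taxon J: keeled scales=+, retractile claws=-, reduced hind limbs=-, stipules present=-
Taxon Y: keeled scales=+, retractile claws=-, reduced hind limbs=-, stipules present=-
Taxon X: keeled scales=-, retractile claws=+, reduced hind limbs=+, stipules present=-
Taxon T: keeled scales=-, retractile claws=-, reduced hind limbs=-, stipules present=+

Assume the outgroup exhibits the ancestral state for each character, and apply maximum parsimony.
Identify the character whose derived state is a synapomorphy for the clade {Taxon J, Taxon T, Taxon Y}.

reduced hind limbs

Character polarity is set by the outgroup: the derived state is whichever differs from the outgroup's state, so for reduced hind limbs the derived state is '-', and for the remaining characters it is '+'.
Only Taxon J and Taxon Y show the derived state '+' for keeled scales, supporting them as a clade.
retractile claws (derived state '+') is unique to Taxon X (autapomorphy; uninformative for grouping).
Only Taxon J, Taxon T, and Taxon Y show the derived state '-' for reduced hind limbs, supporting them as a clade.
stipules present: derived state '+' in Taxon T only — an autapomorphy, so it tells us nothing about relationships among taxa.
Most parsimonious ingroup topology: (((Taxon J,Taxon Y),Taxon T),Taxon X).
The clade {Taxon J, Taxon T, Taxon Y} is supported by reduced hind limbs: its derived state '-' occurs in exactly those taxa and in no other taxon (including the outgroup).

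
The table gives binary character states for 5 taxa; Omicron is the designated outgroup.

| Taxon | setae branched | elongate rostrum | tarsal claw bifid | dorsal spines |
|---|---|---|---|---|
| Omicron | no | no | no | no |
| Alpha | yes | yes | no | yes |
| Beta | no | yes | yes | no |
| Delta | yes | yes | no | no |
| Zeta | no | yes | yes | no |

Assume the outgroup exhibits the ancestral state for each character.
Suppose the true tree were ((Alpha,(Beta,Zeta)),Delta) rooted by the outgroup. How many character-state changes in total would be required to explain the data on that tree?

5

Map each character onto ((Alpha,(Beta,Zeta)),Delta) (rooted by Omicron) and count the minimum state changes it requires (Fitch parsimony):
setae branched: 2; elongate rostrum: 1; tarsal claw bifid: 1; dorsal spines: 1.
Total tree length = 5.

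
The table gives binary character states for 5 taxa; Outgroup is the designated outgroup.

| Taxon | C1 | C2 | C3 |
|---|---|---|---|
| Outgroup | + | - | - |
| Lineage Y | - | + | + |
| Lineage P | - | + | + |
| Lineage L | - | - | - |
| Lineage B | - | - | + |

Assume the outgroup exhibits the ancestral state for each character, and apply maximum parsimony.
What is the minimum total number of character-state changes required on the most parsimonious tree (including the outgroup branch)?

3

Character polarity is set by the outgroup: the derived state is whichever differs from the outgroup's state, so for C1 the derived state is '-', and for the remaining characters it is '+'.
C1 (derived state '-') is shared by all ingroup taxa — unites the whole ingroup.
C2: derived state '+' in Lineage P and Lineage Y only — synapomorphy for {Lineage P, Lineage Y}.
C3 (derived state '+') is shared by Lineage B, Lineage P, and Lineage Y — a synapomorphy uniting that clade.
Most parsimonious ingroup topology: (((Lineage Y,Lineage P),Lineage B),Lineage L).
Changes per character on this tree: C1: 1; C2: 1; C3: 1.
Total = 3.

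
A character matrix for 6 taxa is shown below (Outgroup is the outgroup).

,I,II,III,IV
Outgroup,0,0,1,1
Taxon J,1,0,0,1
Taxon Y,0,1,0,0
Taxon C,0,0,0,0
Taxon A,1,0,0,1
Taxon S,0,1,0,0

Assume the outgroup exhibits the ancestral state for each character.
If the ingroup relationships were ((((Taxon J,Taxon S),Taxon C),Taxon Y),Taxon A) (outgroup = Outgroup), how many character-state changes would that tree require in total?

Map each character onto ((((Taxon J,Taxon S),Taxon C),Taxon Y),Taxon A) (rooted by Outgroup) and count the minimum state changes it requires (Fitch parsimony):
I: 2; II: 2; III: 1; IV: 2.
Total tree length = 7.

7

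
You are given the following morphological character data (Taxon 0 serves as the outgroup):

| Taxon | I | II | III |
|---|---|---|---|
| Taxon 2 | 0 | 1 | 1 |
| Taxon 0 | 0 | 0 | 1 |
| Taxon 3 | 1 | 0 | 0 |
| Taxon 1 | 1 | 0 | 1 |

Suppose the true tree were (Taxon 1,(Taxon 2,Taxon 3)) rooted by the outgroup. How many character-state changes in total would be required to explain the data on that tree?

4

Map each character onto (Taxon 1,(Taxon 2,Taxon 3)) (rooted by Taxon 0) and count the minimum state changes it requires (Fitch parsimony):
I: 2; II: 1; III: 1.
Total tree length = 4.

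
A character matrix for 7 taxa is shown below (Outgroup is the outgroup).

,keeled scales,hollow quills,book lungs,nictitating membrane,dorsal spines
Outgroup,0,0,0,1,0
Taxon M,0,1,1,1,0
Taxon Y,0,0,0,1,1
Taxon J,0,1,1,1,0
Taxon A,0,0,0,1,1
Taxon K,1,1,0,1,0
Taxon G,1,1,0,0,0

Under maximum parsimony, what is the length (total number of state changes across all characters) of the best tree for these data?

Character polarity is set by the outgroup: the derived state is whichever differs from the outgroup's state, so for nictitating membrane the derived state is '0', and for the remaining characters it is '1'.
keeled scales (derived state '1') is shared by Taxon G and Taxon K — a synapomorphy uniting that clade.
Only Taxon G, Taxon J, Taxon K, and Taxon M show the derived state '1' for hollow quills, supporting them as a clade.
Only Taxon J and Taxon M show the derived state '1' for book lungs, supporting them as a clade.
nictitating membrane: derived state '0' in Taxon G only — an autapomorphy, so it tells us nothing about relationships among taxa.
dorsal spines: derived state '1' in Taxon A and Taxon Y only — synapomorphy for {Taxon A, Taxon Y}.
Most parsimonious ingroup topology: (((Taxon M,Taxon J),(Taxon K,Taxon G)),(Taxon Y,Taxon A)).
Changes per character on this tree: keeled scales: 1; hollow quills: 1; book lungs: 1; nictitating membrane: 1; dorsal spines: 1.
Total = 5.

5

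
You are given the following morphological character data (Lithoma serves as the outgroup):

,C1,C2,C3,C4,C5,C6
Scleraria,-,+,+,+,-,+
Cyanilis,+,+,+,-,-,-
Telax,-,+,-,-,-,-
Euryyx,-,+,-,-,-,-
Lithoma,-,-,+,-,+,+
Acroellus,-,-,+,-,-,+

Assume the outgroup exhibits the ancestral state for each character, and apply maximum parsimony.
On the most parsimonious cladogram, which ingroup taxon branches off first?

Character polarity is set by the outgroup: the derived state is whichever differs from the outgroup's state, so for C3, C5, C6 the derived state is '-', and for the remaining characters it is '+'.
C1: derived state '+' in Cyanilis only — an autapomorphy, so it tells us nothing about relationships among taxa.
Only Cyanilis, Euryyx, Scleraria, and Telax show the derived state '+' for C2, supporting them as a clade.
C3 (derived state '-') is shared by Euryyx and Telax — a synapomorphy uniting that clade.
C4 (derived state '+') is unique to Scleraria (autapomorphy; uninformative for grouping).
All ingroup taxa share the derived state '-' for C5; it defines the ingroup but does not resolve relationships within it.
C6 (derived state '-') is shared by Cyanilis, Euryyx, and Telax — a synapomorphy uniting that clade.
Most parsimonious ingroup topology: (Acroellus,(Scleraria,((Telax,Euryyx),Cyanilis))).
Acroellus is sister to the clade containing all other ingroup taxa, so it is the earliest-diverging (most basal) ingroup lineage.

Acroellus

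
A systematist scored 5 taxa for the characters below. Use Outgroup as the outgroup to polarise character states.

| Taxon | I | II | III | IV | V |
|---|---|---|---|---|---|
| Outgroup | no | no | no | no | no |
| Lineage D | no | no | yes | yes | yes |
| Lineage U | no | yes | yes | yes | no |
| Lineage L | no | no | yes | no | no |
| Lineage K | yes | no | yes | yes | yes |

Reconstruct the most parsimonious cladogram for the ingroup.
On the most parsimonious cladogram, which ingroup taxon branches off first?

The outgroup has state 'no' for every character, so 'yes' is the derived state throughout.
I (derived state 'yes') is unique to Lineage K (autapomorphy; uninformative for grouping).
II (derived state 'yes') is unique to Lineage U (autapomorphy; uninformative for grouping).
III (derived state 'yes') is shared by all ingroup taxa — unites the whole ingroup.
IV: derived state 'yes' in Lineage D, Lineage K, and Lineage U only — synapomorphy for {Lineage D, Lineage K, Lineage U}.
V: derived state 'yes' in Lineage D and Lineage K only — synapomorphy for {Lineage D, Lineage K}.
Most parsimonious ingroup topology: (Lineage L,((Lineage K,Lineage D),Lineage U)).
Lineage L is sister to the clade containing all other ingroup taxa, so it is the earliest-diverging (most basal) ingroup lineage.

Lineage L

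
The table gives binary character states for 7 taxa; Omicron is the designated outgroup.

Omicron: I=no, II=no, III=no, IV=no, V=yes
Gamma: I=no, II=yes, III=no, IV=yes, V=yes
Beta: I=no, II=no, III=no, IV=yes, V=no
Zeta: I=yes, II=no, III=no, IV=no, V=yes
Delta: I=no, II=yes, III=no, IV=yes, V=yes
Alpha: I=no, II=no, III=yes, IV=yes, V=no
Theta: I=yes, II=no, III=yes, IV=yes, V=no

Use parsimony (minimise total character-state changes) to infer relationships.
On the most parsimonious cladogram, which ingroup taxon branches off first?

Zeta

Character polarity is set by the outgroup: the derived state is whichever differs from the outgroup's state, so for V the derived state is 'no', and for the remaining characters it is 'yes'.
I groups Theta and Zeta, which is incompatible with the clades supported by the remaining characters; treating it as convergent (homoplasy) costs fewer steps than any alternative tree.
II: derived state 'yes' in Delta and Gamma only — synapomorphy for {Delta, Gamma}.
Only Alpha and Theta show the derived state 'yes' for III, supporting them as a clade.
IV (derived state 'yes') is shared by Alpha, Beta, Delta, Gamma, and Theta — a synapomorphy uniting that clade.
Only Alpha, Beta, and Theta show the derived state 'no' for V, supporting them as a clade.
Most parsimonious ingroup topology: (((Gamma,Delta),(Beta,(Alpha,Theta))),Zeta).
Zeta is sister to the clade containing all other ingroup taxa, so it is the earliest-diverging (most basal) ingroup lineage.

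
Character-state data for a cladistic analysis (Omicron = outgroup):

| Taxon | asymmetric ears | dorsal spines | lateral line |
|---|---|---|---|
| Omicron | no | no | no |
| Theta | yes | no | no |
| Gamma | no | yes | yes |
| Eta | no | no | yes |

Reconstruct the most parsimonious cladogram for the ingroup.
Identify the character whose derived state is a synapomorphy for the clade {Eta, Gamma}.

lateral line

The outgroup has state 'no' for every character, so 'yes' is the derived state throughout.
asymmetric ears: derived state 'yes' in Theta only — an autapomorphy, so it tells us nothing about relationships among taxa.
dorsal spines (derived state 'yes') is unique to Gamma (autapomorphy; uninformative for grouping).
lateral line: derived state 'yes' in Eta and Gamma only — synapomorphy for {Eta, Gamma}.
Most parsimonious ingroup topology: (Theta,(Gamma,Eta)).
The clade {Eta, Gamma} is supported by lateral line: its derived state 'yes' occurs in exactly those taxa and in no other taxon (including the outgroup).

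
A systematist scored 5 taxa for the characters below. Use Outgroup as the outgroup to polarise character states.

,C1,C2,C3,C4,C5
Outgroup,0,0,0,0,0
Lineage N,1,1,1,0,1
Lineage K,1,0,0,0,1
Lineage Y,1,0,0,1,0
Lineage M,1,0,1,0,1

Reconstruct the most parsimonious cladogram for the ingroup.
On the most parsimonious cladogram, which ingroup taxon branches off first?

Lineage Y

The outgroup has state '0' for every character, so '1' is the derived state throughout.
All ingroup taxa share the derived state '1' for C1; it defines the ingroup but does not resolve relationships within it.
C2 (derived state '1') is unique to Lineage N (autapomorphy; uninformative for grouping).
C3 (derived state '1') is shared by Lineage M and Lineage N — a synapomorphy uniting that clade.
C4 (derived state '1') is unique to Lineage Y (autapomorphy; uninformative for grouping).
C5 (derived state '1') is shared by Lineage K, Lineage M, and Lineage N — a synapomorphy uniting that clade.
Most parsimonious ingroup topology: (((Lineage N,Lineage M),Lineage K),Lineage Y).
Lineage Y is sister to the clade containing all other ingroup taxa, so it is the earliest-diverging (most basal) ingroup lineage.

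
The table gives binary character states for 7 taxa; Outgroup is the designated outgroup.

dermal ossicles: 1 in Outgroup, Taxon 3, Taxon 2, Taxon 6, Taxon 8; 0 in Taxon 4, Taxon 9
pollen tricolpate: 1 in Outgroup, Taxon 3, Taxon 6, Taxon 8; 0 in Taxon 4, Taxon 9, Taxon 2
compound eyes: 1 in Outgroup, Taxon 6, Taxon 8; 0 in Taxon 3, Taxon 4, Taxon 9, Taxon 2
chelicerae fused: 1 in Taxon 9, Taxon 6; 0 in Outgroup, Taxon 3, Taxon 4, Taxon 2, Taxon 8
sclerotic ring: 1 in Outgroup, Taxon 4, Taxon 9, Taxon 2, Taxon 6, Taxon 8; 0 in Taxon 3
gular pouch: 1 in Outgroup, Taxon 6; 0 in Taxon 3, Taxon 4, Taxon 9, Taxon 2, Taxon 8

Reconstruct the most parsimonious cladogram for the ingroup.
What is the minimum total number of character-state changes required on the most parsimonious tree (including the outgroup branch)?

7

Character polarity is set by the outgroup: the derived state is whichever differs from the outgroup's state, so for dermal ossicles, pollen tricolpate, compound eyes, sclerotic ring, gular pouch the derived state is '0', and for the remaining characters it is '1'.
dermal ossicles: derived state '0' in Taxon 4 and Taxon 9 only — synapomorphy for {Taxon 4, Taxon 9}.
pollen tricolpate: derived state '0' in Taxon 2, Taxon 4, and Taxon 9 only — synapomorphy for {Taxon 2, Taxon 4, Taxon 9}.
Only Taxon 2, Taxon 3, Taxon 4, and Taxon 9 show the derived state '0' for compound eyes, supporting them as a clade.
chelicerae fused groups Taxon 6 and Taxon 9, which is incompatible with the clades supported by the remaining characters; treating it as convergent (homoplasy) costs fewer steps than any alternative tree.
sclerotic ring (derived state '0') is unique to Taxon 3 (autapomorphy; uninformative for grouping).
gular pouch: derived state '0' in Taxon 2, Taxon 3, Taxon 4, Taxon 8, and Taxon 9 only — synapomorphy for {Taxon 2, Taxon 3, Taxon 4, Taxon 8, Taxon 9}.
Most parsimonious ingroup topology: (((Taxon 3,((Taxon 4,Taxon 9),Taxon 2)),Taxon 8),Taxon 6).
Changes per character on this tree: dermal ossicles: 1; pollen tricolpate: 1; compound eyes: 1; chelicerae fused: 2; sclerotic ring: 1; gular pouch: 1.
Total = 7.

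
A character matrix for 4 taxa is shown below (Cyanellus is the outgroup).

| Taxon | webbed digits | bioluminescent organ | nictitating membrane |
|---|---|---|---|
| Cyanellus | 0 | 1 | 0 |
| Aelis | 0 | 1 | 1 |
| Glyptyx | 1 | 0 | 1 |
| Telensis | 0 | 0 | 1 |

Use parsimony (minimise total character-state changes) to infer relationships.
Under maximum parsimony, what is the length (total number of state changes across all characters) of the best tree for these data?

Character polarity is set by the outgroup: the derived state is whichever differs from the outgroup's state, so for bioluminescent organ the derived state is '0', and for the remaining characters it is '1'.
webbed digits: derived state '1' in Glyptyx only — an autapomorphy, so it tells us nothing about relationships among taxa.
bioluminescent organ: derived state '0' in Glyptyx and Telensis only — synapomorphy for {Glyptyx, Telensis}.
All ingroup taxa share the derived state '1' for nictitating membrane; it defines the ingroup but does not resolve relationships within it.
Most parsimonious ingroup topology: (Aelis,(Glyptyx,Telensis)).
Changes per character on this tree: webbed digits: 1; bioluminescent organ: 1; nictitating membrane: 1.
Total = 3.

3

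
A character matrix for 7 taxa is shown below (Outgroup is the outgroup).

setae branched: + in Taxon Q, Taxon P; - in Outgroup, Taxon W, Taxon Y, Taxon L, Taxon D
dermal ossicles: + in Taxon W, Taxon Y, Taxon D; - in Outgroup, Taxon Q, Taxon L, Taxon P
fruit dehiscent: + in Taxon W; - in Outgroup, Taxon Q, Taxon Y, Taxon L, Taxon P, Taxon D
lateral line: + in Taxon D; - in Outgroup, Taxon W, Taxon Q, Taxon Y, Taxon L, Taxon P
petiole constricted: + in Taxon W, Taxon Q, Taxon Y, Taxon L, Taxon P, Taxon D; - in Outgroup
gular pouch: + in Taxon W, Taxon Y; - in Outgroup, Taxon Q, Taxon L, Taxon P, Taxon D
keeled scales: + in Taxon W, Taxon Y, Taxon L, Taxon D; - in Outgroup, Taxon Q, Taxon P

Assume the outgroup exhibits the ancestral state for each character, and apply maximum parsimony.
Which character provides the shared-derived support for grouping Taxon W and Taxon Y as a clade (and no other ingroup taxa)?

The outgroup has state '-' for every character, so '+' is the derived state throughout.
setae branched: derived state '+' in Taxon P and Taxon Q only — synapomorphy for {Taxon P, Taxon Q}.
Only Taxon D, Taxon W, and Taxon Y show the derived state '+' for dermal ossicles, supporting them as a clade.
fruit dehiscent: derived state '+' in Taxon W only — an autapomorphy, so it tells us nothing about relationships among taxa.
lateral line (derived state '+') is unique to Taxon D (autapomorphy; uninformative for grouping).
petiole constricted (derived state '+') is shared by all ingroup taxa — unites the whole ingroup.
Only Taxon W and Taxon Y show the derived state '+' for gular pouch, supporting them as a clade.
Only Taxon D, Taxon L, Taxon W, and Taxon Y show the derived state '+' for keeled scales, supporting them as a clade.
Most parsimonious ingroup topology: ((((Taxon W,Taxon Y),Taxon D),Taxon L),(Taxon Q,Taxon P)).
The clade {Taxon W, Taxon Y} is supported by gular pouch: its derived state '+' occurs in exactly those taxa and in no other taxon (including the outgroup).

gular pouch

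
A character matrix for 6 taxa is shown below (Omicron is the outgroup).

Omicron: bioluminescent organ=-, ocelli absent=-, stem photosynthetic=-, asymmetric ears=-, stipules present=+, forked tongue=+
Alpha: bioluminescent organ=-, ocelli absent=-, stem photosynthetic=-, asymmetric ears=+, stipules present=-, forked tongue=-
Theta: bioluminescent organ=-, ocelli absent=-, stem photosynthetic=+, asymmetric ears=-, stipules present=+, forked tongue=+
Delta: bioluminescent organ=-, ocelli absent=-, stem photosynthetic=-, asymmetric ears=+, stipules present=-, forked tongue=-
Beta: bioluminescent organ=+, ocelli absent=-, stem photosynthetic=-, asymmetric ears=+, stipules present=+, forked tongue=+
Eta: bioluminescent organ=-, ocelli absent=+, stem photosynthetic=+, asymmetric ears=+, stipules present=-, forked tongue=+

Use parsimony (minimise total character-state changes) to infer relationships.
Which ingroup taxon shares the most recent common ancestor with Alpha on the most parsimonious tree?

Delta

Character polarity is set by the outgroup: the derived state is whichever differs from the outgroup's state, so for stipules present, forked tongue the derived state is '-', and for the remaining characters it is '+'.
bioluminescent organ (derived state '+') is unique to Beta (autapomorphy; uninformative for grouping).
ocelli absent: derived state '+' in Eta only — an autapomorphy, so it tells us nothing about relationships among taxa.
stem photosynthetic (state '+') occurs in Eta and Theta but conflicts with the nesting implied by the other characters — most parsimoniously interpreted as homoplasy.
Only Alpha, Beta, Delta, and Eta show the derived state '+' for asymmetric ears, supporting them as a clade.
stipules present: derived state '-' in Alpha, Delta, and Eta only — synapomorphy for {Alpha, Delta, Eta}.
Only Alpha and Delta show the derived state '-' for forked tongue, supporting them as a clade.
Most parsimonious ingroup topology: ((((Alpha,Delta),Eta),Beta),Theta).
Alpha and Delta form a cherry on this tree, so they are sister taxa.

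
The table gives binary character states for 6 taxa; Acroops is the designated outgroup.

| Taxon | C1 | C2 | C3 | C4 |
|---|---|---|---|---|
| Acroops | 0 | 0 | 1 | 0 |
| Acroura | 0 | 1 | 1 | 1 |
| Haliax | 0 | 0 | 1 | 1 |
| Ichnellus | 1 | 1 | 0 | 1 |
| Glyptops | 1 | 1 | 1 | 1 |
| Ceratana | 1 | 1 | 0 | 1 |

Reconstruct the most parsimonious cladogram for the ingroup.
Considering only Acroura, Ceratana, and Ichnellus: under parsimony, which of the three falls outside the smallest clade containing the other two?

Character polarity is set by the outgroup: the derived state is whichever differs from the outgroup's state, so for C3 the derived state is '0', and for the remaining characters it is '1'.
C1: derived state '1' in Ceratana, Glyptops, and Ichnellus only — synapomorphy for {Ceratana, Glyptops, Ichnellus}.
C2 (derived state '1') is shared by Acroura, Ceratana, Glyptops, and Ichnellus — a synapomorphy uniting that clade.
C3: derived state '0' in Ceratana and Ichnellus only — synapomorphy for {Ceratana, Ichnellus}.
All ingroup taxa share the derived state '1' for C4; it defines the ingroup but does not resolve relationships within it.
Most parsimonious ingroup topology: ((Acroura,((Ichnellus,Ceratana),Glyptops)),Haliax).
Ceratana and Ichnellus share a more recent common ancestor with each other than either does with Acroura, so Acroura is the least closely related of the three.

Acroura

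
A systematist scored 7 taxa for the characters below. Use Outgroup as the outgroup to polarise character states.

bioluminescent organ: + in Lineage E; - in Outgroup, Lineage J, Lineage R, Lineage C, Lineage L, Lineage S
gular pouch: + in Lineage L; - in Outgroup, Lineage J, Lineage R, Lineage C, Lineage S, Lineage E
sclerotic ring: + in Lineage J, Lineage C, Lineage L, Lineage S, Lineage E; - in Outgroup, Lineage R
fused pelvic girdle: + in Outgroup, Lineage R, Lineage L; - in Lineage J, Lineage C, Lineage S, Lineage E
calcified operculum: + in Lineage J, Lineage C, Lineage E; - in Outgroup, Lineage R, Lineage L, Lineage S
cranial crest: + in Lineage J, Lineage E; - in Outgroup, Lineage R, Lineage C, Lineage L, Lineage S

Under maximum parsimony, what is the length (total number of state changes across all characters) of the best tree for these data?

Character polarity is set by the outgroup: the derived state is whichever differs from the outgroup's state, so for fused pelvic girdle the derived state is '-', and for the remaining characters it is '+'.
bioluminescent organ: derived state '+' in Lineage E only — an autapomorphy, so it tells us nothing about relationships among taxa.
gular pouch (derived state '+') is unique to Lineage L (autapomorphy; uninformative for grouping).
sclerotic ring (derived state '+') is shared by Lineage C, Lineage E, Lineage J, Lineage L, and Lineage S — a synapomorphy uniting that clade.
fused pelvic girdle (derived state '-') is shared by Lineage C, Lineage E, Lineage J, and Lineage S — a synapomorphy uniting that clade.
calcified operculum (derived state '+') is shared by Lineage C, Lineage E, and Lineage J — a synapomorphy uniting that clade.
cranial crest: derived state '+' in Lineage E and Lineage J only — synapomorphy for {Lineage E, Lineage J}.
Most parsimonious ingroup topology: (((((Lineage J,Lineage E),Lineage C),Lineage S),Lineage L),Lineage R).
Changes per character on this tree: bioluminescent organ: 1; gular pouch: 1; sclerotic ring: 1; fused pelvic girdle: 1; calcified operculum: 1; cranial crest: 1.
Total = 6.

6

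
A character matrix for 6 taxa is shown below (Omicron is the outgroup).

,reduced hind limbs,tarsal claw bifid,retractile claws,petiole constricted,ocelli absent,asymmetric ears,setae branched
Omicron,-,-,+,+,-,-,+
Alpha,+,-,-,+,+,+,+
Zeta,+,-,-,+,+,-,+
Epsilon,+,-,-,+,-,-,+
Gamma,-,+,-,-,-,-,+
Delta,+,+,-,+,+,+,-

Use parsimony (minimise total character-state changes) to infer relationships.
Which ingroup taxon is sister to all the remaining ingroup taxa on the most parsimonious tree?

Gamma

Character polarity is set by the outgroup: the derived state is whichever differs from the outgroup's state, so for retractile claws, petiole constricted, setae branched the derived state is '-', and for the remaining characters it is '+'.
reduced hind limbs: derived state '+' in Alpha, Delta, Epsilon, and Zeta only — synapomorphy for {Alpha, Delta, Epsilon, Zeta}.
tarsal claw bifid groups Delta and Gamma, which is incompatible with the clades supported by the remaining characters; treating it as convergent (homoplasy) costs fewer steps than any alternative tree.
All ingroup taxa share the derived state '-' for retractile claws; it defines the ingroup but does not resolve relationships within it.
petiole constricted (derived state '-') is unique to Gamma (autapomorphy; uninformative for grouping).
ocelli absent (derived state '+') is shared by Alpha, Delta, and Zeta — a synapomorphy uniting that clade.
Only Alpha and Delta show the derived state '+' for asymmetric ears, supporting them as a clade.
setae branched: derived state '-' in Delta only — an autapomorphy, so it tells us nothing about relationships among taxa.
Most parsimonious ingroup topology: ((((Alpha,Delta),Zeta),Epsilon),Gamma).
Gamma is sister to the clade containing all other ingroup taxa, so it is the earliest-diverging (most basal) ingroup lineage.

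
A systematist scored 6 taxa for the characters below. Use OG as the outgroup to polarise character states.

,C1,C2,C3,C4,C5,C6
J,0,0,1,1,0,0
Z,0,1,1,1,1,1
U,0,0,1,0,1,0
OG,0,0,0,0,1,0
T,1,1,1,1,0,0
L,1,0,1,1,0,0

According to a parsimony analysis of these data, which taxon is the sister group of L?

Character polarity is set by the outgroup: the derived state is whichever differs from the outgroup's state, so for C5 the derived state is '0', and for the remaining characters it is '1'.
C1 (derived state '1') is shared by L and T — a synapomorphy uniting that clade.
C2 (state '1') occurs in T and Z but conflicts with the nesting implied by the other characters — most parsimoniously interpreted as homoplasy.
All ingroup taxa share the derived state '1' for C3; it defines the ingroup but does not resolve relationships within it.
Only J, L, T, and Z show the derived state '1' for C4, supporting them as a clade.
C5: derived state '0' in J, L, and T only — synapomorphy for {J, L, T}.
C6: derived state '1' in Z only — an autapomorphy, so it tells us nothing about relationships among taxa.
Most parsimonious ingroup topology: ((Z,((T,L),J)),U).
L and T form a cherry on this tree, so they are sister taxa.

T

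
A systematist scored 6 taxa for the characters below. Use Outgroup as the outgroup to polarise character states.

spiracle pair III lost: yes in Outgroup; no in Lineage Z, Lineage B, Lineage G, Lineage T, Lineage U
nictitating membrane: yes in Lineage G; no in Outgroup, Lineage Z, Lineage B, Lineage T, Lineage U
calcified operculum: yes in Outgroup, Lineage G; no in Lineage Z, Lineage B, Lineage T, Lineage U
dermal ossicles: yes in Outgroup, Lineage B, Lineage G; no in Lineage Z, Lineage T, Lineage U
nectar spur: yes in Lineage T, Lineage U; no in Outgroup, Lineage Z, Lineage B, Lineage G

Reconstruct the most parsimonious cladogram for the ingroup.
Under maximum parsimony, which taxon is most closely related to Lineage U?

Lineage T

Character polarity is set by the outgroup: the derived state is whichever differs from the outgroup's state, so for spiracle pair III lost, calcified operculum, dermal ossicles the derived state is 'no', and for the remaining characters it is 'yes'.
spiracle pair III lost (derived state 'no') is shared by all ingroup taxa — unites the whole ingroup.
nictitating membrane: derived state 'yes' in Lineage G only — an autapomorphy, so it tells us nothing about relationships among taxa.
calcified operculum (derived state 'no') is shared by Lineage B, Lineage T, Lineage U, and Lineage Z — a synapomorphy uniting that clade.
dermal ossicles (derived state 'no') is shared by Lineage T, Lineage U, and Lineage Z — a synapomorphy uniting that clade.
nectar spur: derived state 'yes' in Lineage T and Lineage U only — synapomorphy for {Lineage T, Lineage U}.
Most parsimonious ingroup topology: (((Lineage Z,(Lineage T,Lineage U)),Lineage B),Lineage G).
Lineage U and Lineage T form a cherry on this tree, so they are sister taxa.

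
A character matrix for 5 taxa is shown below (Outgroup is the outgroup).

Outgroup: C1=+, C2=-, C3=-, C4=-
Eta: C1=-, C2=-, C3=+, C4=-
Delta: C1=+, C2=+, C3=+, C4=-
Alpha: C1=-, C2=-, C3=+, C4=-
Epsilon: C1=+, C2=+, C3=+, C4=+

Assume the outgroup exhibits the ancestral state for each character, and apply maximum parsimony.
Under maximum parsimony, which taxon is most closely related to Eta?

Alpha

Character polarity is set by the outgroup: the derived state is whichever differs from the outgroup's state, so for C1 the derived state is '-', and for the remaining characters it is '+'.
C1: derived state '-' in Alpha and Eta only — synapomorphy for {Alpha, Eta}.
Only Delta and Epsilon show the derived state '+' for C2, supporting them as a clade.
C3 (derived state '+') is shared by all ingroup taxa — unites the whole ingroup.
C4: derived state '+' in Epsilon only — an autapomorphy, so it tells us nothing about relationships among taxa.
Most parsimonious ingroup topology: ((Eta,Alpha),(Delta,Epsilon)).
Eta and Alpha form a cherry on this tree, so they are sister taxa.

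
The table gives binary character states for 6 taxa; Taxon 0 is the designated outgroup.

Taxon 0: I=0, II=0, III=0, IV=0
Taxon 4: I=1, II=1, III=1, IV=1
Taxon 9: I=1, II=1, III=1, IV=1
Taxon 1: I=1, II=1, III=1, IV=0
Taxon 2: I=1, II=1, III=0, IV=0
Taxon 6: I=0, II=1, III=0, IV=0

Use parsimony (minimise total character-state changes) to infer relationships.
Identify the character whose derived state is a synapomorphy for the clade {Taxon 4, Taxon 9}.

The outgroup has state '0' for every character, so '1' is the derived state throughout.
I (derived state '1') is shared by Taxon 1, Taxon 2, Taxon 4, and Taxon 9 — a synapomorphy uniting that clade.
II (derived state '1') is shared by all ingroup taxa — unites the whole ingroup.
III: derived state '1' in Taxon 1, Taxon 4, and Taxon 9 only — synapomorphy for {Taxon 1, Taxon 4, Taxon 9}.
IV: derived state '1' in Taxon 4 and Taxon 9 only — synapomorphy for {Taxon 4, Taxon 9}.
Most parsimonious ingroup topology: ((((Taxon 4,Taxon 9),Taxon 1),Taxon 2),Taxon 6).
The clade {Taxon 4, Taxon 9} is supported by IV: its derived state '1' occurs in exactly those taxa and in no other taxon (including the outgroup).

IV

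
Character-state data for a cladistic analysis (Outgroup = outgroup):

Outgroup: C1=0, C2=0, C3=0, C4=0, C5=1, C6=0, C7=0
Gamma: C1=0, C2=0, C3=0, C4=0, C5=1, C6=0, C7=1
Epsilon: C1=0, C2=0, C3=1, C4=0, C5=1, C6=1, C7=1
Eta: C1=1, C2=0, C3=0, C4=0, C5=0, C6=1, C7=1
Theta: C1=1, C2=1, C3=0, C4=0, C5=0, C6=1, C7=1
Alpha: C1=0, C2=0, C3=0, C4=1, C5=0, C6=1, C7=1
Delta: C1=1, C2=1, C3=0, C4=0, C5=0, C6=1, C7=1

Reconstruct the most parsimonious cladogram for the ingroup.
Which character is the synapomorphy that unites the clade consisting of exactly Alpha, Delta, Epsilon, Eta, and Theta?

Character polarity is set by the outgroup: the derived state is whichever differs from the outgroup's state, so for C5 the derived state is '0', and for the remaining characters it is '1'.
C1: derived state '1' in Delta, Eta, and Theta only — synapomorphy for {Delta, Eta, Theta}.
C2 (derived state '1') is shared by Delta and Theta — a synapomorphy uniting that clade.
C3 (derived state '1') is unique to Epsilon (autapomorphy; uninformative for grouping).
C4: derived state '1' in Alpha only — an autapomorphy, so it tells us nothing about relationships among taxa.
C5: derived state '0' in Alpha, Delta, Eta, and Theta only — synapomorphy for {Alpha, Delta, Eta, Theta}.
Only Alpha, Delta, Epsilon, Eta, and Theta show the derived state '1' for C6, supporting them as a clade.
C7 (derived state '1') is shared by all ingroup taxa — unites the whole ingroup.
Most parsimonious ingroup topology: (Gamma,(Epsilon,((Eta,(Theta,Delta)),Alpha))).
The clade {Alpha, Delta, Epsilon, Eta, Theta} is supported by C6: its derived state '1' occurs in exactly those taxa and in no other taxon (including the outgroup).

C6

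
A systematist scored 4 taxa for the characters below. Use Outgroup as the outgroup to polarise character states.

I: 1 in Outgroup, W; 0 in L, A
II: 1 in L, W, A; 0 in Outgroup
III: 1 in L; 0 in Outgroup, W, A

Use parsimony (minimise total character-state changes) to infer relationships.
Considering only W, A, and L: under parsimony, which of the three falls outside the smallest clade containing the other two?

Character polarity is set by the outgroup: the derived state is whichever differs from the outgroup's state, so for I the derived state is '0', and for the remaining characters it is '1'.
I (derived state '0') is shared by A and L — a synapomorphy uniting that clade.
II (derived state '1') is shared by all ingroup taxa — unites the whole ingroup.
III (derived state '1') is unique to L (autapomorphy; uninformative for grouping).
Most parsimonious ingroup topology: ((L,A),W).
A and L share a more recent common ancestor with each other than either does with W, so W is the least closely related of the three.

W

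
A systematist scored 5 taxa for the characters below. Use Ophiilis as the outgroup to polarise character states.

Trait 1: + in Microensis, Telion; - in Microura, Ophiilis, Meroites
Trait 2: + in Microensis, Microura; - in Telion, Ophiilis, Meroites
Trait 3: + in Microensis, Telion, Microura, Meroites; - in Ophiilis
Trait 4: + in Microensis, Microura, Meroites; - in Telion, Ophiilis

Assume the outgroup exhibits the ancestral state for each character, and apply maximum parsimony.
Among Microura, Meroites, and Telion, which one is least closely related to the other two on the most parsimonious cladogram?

The outgroup has state '-' for every character, so '+' is the derived state throughout.
Trait 1 (state '+') occurs in Microensis and Telion but conflicts with the nesting implied by the other characters — most parsimoniously interpreted as homoplasy.
Trait 2: derived state '+' in Microensis and Microura only — synapomorphy for {Microensis, Microura}.
All ingroup taxa share the derived state '+' for Trait 3; it defines the ingroup but does not resolve relationships within it.
Only Meroites, Microensis, and Microura show the derived state '+' for Trait 4, supporting them as a clade.
Most parsimonious ingroup topology: (Telion,(Meroites,(Microensis,Microura))).
Meroites and Microura share a more recent common ancestor with each other than either does with Telion, so Telion is the least closely related of the three.

Telion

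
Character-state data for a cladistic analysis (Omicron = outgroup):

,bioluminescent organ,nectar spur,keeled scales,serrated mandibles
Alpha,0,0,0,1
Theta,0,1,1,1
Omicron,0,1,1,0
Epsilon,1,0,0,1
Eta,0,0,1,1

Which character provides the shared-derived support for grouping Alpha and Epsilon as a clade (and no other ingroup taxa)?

keeled scales

Character polarity is set by the outgroup: the derived state is whichever differs from the outgroup's state, so for nectar spur, keeled scales the derived state is '0', and for the remaining characters it is '1'.
bioluminescent organ (derived state '1') is unique to Epsilon (autapomorphy; uninformative for grouping).
nectar spur: derived state '0' in Alpha, Epsilon, and Eta only — synapomorphy for {Alpha, Epsilon, Eta}.
keeled scales: derived state '0' in Alpha and Epsilon only — synapomorphy for {Alpha, Epsilon}.
serrated mandibles (derived state '1') is shared by all ingroup taxa — unites the whole ingroup.
Most parsimonious ingroup topology: (((Epsilon,Alpha),Eta),Theta).
The clade {Alpha, Epsilon} is supported by keeled scales: its derived state '0' occurs in exactly those taxa and in no other taxon (including the outgroup).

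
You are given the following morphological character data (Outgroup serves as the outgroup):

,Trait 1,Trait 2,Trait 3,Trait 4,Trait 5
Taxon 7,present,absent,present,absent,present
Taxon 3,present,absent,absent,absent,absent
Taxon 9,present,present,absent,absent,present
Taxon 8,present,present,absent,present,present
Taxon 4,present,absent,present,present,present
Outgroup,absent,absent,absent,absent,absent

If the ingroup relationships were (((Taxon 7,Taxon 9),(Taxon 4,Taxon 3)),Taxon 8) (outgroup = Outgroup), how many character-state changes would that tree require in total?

9

Map each character onto (((Taxon 7,Taxon 9),(Taxon 4,Taxon 3)),Taxon 8) (rooted by Outgroup) and count the minimum state changes it requires (Fitch parsimony):
Trait 1: 1; Trait 2: 2; Trait 3: 2; Trait 4: 2; Trait 5: 2.
Total tree length = 9.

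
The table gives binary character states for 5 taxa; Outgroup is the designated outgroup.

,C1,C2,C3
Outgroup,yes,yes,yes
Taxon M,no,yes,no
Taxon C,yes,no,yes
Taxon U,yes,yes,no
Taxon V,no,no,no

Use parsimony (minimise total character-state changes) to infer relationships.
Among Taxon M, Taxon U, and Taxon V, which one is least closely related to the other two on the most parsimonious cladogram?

The outgroup has state 'yes' for every character, so 'no' is the derived state throughout.
C1 (derived state 'no') is shared by Taxon M and Taxon V — a synapomorphy uniting that clade.
C2 (state 'no') occurs in Taxon C and Taxon V but conflicts with the nesting implied by the other characters — most parsimoniously interpreted as homoplasy.
C3: derived state 'no' in Taxon M, Taxon U, and Taxon V only — synapomorphy for {Taxon M, Taxon U, Taxon V}.
Most parsimonious ingroup topology: (((Taxon M,Taxon V),Taxon U),Taxon C).
Taxon M and Taxon V share a more recent common ancestor with each other than either does with Taxon U, so Taxon U is the least closely related of the three.

Taxon U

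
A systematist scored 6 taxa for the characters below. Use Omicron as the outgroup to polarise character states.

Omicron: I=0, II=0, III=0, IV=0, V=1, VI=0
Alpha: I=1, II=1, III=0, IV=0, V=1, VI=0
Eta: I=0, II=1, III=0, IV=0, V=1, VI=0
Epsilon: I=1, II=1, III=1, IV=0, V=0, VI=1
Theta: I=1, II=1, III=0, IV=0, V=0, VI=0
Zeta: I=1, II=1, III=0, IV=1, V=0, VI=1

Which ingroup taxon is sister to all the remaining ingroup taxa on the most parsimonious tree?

Character polarity is set by the outgroup: the derived state is whichever differs from the outgroup's state, so for V the derived state is '0', and for the remaining characters it is '1'.
I: derived state '1' in Alpha, Epsilon, Theta, and Zeta only — synapomorphy for {Alpha, Epsilon, Theta, Zeta}.
II (derived state '1') is shared by all ingroup taxa — unites the whole ingroup.
III (derived state '1') is unique to Epsilon (autapomorphy; uninformative for grouping).
IV (derived state '1') is unique to Zeta (autapomorphy; uninformative for grouping).
Only Epsilon, Theta, and Zeta show the derived state '0' for V, supporting them as a clade.
VI: derived state '1' in Epsilon and Zeta only — synapomorphy for {Epsilon, Zeta}.
Most parsimonious ingroup topology: ((Alpha,((Epsilon,Zeta),Theta)),Eta).
Eta is sister to the clade containing all other ingroup taxa, so it is the earliest-diverging (most basal) ingroup lineage.

Eta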